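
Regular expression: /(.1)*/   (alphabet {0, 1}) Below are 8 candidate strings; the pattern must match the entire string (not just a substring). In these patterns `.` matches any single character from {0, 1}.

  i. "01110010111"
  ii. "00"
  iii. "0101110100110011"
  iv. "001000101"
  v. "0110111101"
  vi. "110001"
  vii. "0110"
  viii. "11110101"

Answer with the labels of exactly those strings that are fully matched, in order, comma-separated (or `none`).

viii

i. "01110010111" → no match
ii. "00" → no match
iii → no match
iv. "001000101" → no match
v. "0110111101" → no match
vi. "110001" → no match
vii. "0110" → no match
viii. "11110101" → match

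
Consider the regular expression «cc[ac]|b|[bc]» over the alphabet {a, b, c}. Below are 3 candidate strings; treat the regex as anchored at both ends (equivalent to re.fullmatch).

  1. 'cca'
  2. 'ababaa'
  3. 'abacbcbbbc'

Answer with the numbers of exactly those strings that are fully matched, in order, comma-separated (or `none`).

1. 'cca' → match
2. 'ababaa' → no match
3. 'abacbcbbbc' → no match

1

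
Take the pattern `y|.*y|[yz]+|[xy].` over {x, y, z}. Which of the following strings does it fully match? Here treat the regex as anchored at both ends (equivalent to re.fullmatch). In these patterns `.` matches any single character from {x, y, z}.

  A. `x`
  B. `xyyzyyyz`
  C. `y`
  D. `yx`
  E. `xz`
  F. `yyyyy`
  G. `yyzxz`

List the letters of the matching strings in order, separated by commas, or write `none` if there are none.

C, D, E, F

A → no match
B → no match
C → match
D → match
E → match
F → match
G → no match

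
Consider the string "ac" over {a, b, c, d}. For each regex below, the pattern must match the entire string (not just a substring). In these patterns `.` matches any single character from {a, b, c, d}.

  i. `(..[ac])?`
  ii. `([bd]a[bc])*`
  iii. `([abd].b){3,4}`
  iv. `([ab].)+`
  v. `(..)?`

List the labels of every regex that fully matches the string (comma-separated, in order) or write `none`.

iv, v

i → no match
ii → no match
iii → no match — must end with "b"
iv → match
v → match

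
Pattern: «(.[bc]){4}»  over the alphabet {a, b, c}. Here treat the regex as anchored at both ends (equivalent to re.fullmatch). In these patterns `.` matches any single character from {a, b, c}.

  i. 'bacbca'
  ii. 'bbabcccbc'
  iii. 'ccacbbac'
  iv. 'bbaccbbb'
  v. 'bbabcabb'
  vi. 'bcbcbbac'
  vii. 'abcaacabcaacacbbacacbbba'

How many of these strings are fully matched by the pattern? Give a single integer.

i → no match
ii → no match
iii → match
iv → match
v → no match
vi → match
vii → no match
Total matched: 3

3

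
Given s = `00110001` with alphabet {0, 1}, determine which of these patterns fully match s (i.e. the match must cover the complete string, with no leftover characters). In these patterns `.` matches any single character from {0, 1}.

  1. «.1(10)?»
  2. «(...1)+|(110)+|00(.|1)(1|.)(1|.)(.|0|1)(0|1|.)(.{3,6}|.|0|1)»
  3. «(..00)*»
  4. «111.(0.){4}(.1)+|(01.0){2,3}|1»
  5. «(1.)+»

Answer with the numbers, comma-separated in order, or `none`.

1 → no match
2 → match
3 → no match
4 → no match
5 → no match — must start with `1`

2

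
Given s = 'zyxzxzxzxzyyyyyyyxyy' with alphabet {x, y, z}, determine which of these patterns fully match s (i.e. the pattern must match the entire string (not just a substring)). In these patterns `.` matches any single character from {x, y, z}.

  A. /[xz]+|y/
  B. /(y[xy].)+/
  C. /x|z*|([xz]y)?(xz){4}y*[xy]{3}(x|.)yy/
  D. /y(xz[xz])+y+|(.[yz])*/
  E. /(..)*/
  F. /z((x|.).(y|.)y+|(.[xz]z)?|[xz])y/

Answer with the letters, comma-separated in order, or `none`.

C, E

A → no match
B → no match — must start with 'y'
C → match
D → no match
E → match
F → no match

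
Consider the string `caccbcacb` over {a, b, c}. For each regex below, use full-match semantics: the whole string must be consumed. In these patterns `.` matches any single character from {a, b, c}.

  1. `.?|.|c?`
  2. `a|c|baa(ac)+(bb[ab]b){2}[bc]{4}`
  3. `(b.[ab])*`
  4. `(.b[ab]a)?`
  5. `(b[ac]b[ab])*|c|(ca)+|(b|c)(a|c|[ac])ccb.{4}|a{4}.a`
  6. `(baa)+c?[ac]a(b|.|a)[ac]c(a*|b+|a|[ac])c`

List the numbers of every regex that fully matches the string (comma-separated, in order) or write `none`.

1 → no match
2 → no match
3 → no match
4 → no match
5 → match
6 → no match — must start with `baa`

5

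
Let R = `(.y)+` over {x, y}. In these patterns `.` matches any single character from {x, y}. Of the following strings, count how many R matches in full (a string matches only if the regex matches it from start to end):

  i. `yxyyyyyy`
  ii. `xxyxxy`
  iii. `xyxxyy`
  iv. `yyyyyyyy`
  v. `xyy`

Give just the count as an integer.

i → no match
ii → no match
iii → no match
iv → match
v → no match
Total matched: 1

1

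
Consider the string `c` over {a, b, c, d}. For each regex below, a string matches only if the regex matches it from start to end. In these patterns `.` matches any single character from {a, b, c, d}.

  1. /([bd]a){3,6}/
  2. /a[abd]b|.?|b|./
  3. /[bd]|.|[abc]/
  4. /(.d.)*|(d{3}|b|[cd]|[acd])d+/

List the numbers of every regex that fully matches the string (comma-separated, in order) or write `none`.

1 → no match — must end with `a`
2 → match
3 → match
4 → no match

2, 3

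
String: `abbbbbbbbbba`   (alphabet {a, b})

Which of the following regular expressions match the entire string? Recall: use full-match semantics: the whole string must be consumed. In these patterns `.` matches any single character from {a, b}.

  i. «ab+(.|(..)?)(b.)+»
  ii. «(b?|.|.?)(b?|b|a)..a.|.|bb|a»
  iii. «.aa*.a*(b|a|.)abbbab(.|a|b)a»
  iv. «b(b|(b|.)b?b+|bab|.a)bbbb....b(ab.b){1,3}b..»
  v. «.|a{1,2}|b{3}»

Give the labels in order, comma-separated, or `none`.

i

i → match
ii → no match
iii → no match
iv → no match — must start with `b`
v → no match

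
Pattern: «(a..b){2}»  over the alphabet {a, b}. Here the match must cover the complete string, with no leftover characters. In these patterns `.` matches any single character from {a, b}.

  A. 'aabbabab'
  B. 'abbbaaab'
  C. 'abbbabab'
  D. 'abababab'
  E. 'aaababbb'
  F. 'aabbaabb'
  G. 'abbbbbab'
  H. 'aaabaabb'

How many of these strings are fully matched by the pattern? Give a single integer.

7

A → match
B → match
C → match
D → match
E → match
F → match
G → no match
H → match
Total matched: 7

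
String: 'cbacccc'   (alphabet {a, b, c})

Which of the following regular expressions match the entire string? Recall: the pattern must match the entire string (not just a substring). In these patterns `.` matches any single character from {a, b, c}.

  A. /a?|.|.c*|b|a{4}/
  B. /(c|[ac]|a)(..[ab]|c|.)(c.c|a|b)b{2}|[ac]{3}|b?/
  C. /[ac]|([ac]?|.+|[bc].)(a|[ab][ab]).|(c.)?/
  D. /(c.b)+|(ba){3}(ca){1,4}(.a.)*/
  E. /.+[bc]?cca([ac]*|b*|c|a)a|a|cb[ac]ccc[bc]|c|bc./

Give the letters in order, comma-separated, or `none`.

A → no match
B → no match
C → no match
D → no match
E → match

E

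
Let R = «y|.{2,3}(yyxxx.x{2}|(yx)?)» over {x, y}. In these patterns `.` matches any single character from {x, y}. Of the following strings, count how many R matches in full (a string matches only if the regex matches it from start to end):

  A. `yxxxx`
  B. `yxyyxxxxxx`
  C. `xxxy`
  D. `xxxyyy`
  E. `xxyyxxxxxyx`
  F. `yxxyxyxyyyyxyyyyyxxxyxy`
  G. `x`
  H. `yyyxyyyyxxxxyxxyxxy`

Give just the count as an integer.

A → no match
B → match
C → no match
D → no match
E → no match
F → no match
G → no match
H → no match
Total matched: 1

1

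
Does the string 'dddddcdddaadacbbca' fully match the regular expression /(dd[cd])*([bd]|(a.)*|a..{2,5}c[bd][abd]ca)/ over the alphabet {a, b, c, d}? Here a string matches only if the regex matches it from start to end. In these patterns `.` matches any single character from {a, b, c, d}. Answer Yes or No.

Yes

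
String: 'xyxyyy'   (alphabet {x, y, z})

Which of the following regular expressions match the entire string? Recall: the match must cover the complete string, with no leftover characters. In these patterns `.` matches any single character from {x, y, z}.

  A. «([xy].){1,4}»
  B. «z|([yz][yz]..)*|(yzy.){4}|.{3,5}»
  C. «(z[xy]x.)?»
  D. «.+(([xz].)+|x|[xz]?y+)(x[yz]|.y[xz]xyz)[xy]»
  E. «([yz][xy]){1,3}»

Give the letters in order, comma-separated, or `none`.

A

A → match
B → no match
C → no match
D → no match
E → no match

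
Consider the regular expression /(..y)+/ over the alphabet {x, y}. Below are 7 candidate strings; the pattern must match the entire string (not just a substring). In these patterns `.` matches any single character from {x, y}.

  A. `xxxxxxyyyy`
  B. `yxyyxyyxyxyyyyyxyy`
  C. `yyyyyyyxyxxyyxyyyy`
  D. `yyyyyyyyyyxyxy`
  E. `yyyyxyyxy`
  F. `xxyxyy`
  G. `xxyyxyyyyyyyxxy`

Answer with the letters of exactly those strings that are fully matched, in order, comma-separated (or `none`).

B, C, E, F, G

A → no match
B → match
C → match
D → no match
E → match
F → match
G → match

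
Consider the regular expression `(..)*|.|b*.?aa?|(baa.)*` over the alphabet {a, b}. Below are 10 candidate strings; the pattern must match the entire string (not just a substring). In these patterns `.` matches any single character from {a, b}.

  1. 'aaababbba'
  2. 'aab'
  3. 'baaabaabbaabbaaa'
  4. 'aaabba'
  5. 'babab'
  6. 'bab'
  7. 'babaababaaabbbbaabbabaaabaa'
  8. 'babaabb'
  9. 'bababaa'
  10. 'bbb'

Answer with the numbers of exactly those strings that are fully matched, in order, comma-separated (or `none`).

3, 4

1. 'aaababbba' → no match
2. 'aab' → no match
3 → match
4. 'aaabba' → match
5. 'babab' → no match
6. 'bab' → no match
7 → no match
8. 'babaabb' → no match
9. 'bababaa' → no match
10. 'bbb' → no match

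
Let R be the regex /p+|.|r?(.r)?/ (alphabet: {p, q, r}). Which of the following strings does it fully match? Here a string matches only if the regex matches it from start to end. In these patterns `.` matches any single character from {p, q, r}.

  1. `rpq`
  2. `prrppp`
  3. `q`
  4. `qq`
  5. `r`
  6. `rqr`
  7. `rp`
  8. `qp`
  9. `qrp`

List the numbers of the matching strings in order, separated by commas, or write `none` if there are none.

3, 5, 6

1 → no match
2 → no match
3 → match
4 → no match
5 → match
6 → match
7 → no match
8 → no match
9 → no match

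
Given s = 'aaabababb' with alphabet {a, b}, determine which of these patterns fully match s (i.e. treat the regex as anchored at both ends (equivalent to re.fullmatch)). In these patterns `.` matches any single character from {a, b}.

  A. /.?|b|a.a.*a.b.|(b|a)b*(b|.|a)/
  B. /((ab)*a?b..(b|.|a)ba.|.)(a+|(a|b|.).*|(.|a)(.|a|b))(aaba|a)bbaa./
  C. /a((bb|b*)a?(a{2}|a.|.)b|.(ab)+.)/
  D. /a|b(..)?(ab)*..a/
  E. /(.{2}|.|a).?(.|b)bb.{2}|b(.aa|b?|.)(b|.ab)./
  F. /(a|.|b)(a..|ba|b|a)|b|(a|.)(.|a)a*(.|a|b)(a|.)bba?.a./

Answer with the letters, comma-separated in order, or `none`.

A → no match
B → no match
C → match
D → no match — must end with 'a'
E → no match
F → no match

C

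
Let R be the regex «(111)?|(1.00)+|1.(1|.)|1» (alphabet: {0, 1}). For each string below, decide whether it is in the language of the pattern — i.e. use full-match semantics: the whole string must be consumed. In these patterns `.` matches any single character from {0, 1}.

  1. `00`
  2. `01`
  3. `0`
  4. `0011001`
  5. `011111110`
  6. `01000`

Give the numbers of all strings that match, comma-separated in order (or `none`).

none

1. `00` → no match
2. `01` → no match
3. `0` → no match
4. `0011001` → no match
5. `011111110` → no match
6. `01000` → no match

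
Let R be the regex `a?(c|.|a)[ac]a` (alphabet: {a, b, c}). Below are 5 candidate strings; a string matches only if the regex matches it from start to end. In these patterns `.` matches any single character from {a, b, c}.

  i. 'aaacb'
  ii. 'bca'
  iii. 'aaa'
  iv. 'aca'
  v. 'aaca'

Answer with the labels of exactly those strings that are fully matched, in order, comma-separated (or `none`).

i → no match — must end with 'a'
ii → match
iii → match
iv → match
v → match

ii, iii, iv, v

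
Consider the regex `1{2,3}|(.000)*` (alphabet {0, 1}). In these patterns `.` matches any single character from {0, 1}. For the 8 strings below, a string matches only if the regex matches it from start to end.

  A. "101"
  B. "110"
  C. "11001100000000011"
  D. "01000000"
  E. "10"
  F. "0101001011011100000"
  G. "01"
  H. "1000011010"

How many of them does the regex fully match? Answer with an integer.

0

A → no match
B → no match
C → no match
D → no match
E → no match
F → no match
G → no match
H → no match
Total matched: 0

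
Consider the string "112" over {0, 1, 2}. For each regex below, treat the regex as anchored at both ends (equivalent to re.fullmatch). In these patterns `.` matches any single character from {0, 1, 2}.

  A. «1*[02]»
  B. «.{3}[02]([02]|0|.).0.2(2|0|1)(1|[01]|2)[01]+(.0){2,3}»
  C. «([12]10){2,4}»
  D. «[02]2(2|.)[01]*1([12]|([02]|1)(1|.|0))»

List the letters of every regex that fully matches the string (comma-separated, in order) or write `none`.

A

A → match
B → no match — must end with "0"
C → no match — must end with "10"
D → no match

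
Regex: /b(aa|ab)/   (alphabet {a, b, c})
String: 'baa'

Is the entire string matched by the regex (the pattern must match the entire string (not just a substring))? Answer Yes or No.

Yes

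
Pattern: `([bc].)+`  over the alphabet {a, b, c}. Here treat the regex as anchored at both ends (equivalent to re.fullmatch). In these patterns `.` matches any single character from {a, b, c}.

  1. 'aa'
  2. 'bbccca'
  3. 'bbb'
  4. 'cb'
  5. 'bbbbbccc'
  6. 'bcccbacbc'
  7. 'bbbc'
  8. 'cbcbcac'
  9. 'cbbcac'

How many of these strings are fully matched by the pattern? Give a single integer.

4

1 → no match
2 → match
3 → no match
4 → match
5 → match
6 → no match
7 → match
8 → no match
9 → no match
Total matched: 4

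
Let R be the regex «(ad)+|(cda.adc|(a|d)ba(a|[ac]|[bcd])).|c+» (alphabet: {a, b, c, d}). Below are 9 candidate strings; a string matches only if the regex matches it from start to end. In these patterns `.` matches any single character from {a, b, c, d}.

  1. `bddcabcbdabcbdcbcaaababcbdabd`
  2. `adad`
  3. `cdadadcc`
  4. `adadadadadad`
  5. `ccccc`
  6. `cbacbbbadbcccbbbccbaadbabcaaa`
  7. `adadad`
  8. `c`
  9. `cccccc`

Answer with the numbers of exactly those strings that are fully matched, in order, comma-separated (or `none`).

1 → no match
2. `adad` → match
3. `cdadadcc` → match
4. `adadadadadad` → match
5. `ccccc` → match
6 → no match
7. `adadad` → match
8. `c` → match
9. `cccccc` → match

2, 3, 4, 5, 7, 8, 9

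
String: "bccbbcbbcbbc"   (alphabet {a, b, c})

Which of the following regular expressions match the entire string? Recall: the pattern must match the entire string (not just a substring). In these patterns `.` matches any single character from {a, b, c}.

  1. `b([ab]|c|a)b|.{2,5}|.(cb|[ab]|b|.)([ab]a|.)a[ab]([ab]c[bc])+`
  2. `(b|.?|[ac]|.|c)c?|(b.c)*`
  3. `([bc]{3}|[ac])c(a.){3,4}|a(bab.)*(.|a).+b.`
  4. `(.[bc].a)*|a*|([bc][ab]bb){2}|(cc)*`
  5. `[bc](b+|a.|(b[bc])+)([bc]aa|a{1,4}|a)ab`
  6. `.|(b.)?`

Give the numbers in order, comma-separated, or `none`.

2

1 → no match
2 → match
3 → no match
4 → no match
5 → no match — must end with "ab"
6 → no match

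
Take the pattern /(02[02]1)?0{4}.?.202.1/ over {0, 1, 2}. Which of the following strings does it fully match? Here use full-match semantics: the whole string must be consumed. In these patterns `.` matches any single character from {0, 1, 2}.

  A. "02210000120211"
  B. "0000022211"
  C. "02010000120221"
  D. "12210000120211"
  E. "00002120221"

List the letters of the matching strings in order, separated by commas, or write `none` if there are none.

A → match
B → no match
C → match
D → no match
E → match

A, C, E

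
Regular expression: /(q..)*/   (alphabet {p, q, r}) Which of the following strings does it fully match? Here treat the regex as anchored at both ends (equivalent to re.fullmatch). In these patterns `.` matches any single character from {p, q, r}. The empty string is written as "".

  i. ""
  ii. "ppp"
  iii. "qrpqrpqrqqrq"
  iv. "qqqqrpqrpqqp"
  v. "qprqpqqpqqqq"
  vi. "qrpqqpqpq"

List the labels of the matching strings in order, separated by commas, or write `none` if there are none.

i, iii, iv, v, vi

i → match
ii → no match
iii → match
iv → match
v → match
vi → match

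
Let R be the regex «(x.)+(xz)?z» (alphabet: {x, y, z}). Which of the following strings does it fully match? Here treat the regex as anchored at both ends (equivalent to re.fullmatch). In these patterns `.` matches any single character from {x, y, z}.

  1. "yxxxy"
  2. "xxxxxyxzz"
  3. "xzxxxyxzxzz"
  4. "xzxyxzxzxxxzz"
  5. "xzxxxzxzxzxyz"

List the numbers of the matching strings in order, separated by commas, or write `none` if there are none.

2, 3, 4, 5

1. "yxxxy" → no match — must start with "x"
2. "xxxxxyxzz" → match
3. "xzxxxyxzxzz" → match
4 → match
5 → match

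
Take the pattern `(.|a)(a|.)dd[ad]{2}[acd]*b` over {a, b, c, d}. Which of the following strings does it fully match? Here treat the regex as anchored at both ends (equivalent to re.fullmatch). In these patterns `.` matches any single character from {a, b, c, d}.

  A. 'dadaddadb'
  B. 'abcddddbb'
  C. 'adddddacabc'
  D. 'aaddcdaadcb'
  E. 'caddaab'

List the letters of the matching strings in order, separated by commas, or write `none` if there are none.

A → no match
B → no match
C → no match — must end with 'b'
D → no match
E → match

E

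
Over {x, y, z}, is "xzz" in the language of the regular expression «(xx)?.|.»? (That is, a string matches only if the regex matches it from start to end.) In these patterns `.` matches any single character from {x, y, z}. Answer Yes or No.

No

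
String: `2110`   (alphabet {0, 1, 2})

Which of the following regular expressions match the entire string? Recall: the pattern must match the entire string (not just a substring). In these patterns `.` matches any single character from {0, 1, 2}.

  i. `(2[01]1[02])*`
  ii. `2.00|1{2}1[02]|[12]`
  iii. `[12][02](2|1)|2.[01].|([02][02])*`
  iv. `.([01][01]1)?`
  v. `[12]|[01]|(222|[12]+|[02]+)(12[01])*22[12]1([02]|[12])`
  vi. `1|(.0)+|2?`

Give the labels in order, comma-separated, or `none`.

i, iii

i → match
ii → no match
iii → match
iv → no match
v → no match
vi → no match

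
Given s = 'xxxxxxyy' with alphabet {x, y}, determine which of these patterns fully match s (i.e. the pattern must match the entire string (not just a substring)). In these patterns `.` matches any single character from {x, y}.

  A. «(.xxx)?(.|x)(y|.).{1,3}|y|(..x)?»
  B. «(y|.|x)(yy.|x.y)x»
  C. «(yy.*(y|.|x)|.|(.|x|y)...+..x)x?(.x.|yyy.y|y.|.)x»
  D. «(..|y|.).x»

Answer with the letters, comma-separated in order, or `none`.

A → match
B → no match — must end with 'x'
C → no match — must end with 'x'
D → no match — must end with 'x'

A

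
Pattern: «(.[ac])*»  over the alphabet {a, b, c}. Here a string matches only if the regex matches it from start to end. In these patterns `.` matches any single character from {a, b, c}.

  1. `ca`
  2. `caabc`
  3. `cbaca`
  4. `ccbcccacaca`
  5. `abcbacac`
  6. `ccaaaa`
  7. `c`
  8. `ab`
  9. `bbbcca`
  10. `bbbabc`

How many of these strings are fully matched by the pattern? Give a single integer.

1 → match
2 → no match
3 → no match
4 → no match
5 → no match
6 → match
7 → no match
8 → no match
9 → no match
10 → no match
Total matched: 2

2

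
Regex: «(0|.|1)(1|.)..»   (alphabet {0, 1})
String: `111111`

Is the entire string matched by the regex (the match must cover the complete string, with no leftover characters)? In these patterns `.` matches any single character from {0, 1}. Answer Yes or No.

No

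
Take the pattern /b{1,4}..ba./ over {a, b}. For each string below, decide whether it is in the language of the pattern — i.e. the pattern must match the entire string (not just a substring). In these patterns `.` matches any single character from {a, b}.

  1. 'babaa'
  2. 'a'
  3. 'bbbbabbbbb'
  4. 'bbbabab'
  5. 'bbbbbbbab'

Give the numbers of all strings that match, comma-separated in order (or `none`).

4, 5

1. 'babaa' → no match
2. 'a' → no match — must start with 'b'
3. 'bbbbabbbbb' → no match
4. 'bbbabab' → match
5. 'bbbbbbbab' → match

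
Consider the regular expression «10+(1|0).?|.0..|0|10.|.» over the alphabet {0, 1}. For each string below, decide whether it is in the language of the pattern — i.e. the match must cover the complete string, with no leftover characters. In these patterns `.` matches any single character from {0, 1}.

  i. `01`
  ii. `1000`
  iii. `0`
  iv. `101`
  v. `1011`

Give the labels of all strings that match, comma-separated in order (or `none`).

i. `01` → no match
ii. `1000` → match
iii. `0` → match
iv. `101` → match
v. `1011` → match

ii, iii, iv, v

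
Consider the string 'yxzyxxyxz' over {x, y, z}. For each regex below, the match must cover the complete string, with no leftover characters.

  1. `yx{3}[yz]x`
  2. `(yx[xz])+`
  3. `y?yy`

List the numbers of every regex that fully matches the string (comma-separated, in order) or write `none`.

2

1 → no match — must end with 'x'
2 → match
3 → no match — must end with 'yy'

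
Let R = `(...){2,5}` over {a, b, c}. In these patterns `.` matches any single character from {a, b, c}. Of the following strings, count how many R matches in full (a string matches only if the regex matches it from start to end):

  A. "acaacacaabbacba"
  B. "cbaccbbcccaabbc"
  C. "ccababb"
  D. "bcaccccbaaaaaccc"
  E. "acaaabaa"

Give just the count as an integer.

2

A → match
B → match
C → no match
D → no match
E → no match
Total matched: 2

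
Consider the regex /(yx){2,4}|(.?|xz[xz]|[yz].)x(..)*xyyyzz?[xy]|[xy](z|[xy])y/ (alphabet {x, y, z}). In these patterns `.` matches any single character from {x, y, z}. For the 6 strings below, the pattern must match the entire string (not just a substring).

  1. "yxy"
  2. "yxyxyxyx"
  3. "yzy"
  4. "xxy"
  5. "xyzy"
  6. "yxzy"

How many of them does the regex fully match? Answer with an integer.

4

1 → match
2 → match
3 → match
4 → match
5 → no match
6 → no match
Total matched: 4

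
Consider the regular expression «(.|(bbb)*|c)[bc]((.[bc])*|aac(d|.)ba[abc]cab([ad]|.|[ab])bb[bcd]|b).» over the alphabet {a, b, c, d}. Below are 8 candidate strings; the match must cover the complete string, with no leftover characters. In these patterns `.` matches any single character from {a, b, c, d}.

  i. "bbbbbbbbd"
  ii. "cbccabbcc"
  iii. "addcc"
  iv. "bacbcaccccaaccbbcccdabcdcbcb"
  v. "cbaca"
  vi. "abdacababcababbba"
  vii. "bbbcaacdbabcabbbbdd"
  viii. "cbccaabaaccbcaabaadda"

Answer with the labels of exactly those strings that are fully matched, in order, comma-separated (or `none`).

i. "bbbbbbbbd" → match
ii. "cbccabbcc" → match
iii. "addcc" → no match
iv → no match
v. "cbaca" → match
vi → no match
vii → match
viii → no match

i, ii, v, vii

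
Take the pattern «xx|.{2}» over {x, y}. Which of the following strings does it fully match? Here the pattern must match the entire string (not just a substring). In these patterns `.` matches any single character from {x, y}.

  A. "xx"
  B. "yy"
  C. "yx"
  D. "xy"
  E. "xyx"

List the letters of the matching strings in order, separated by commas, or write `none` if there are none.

A, B, C, D

A. "xx" → match
B. "yy" → match
C. "yx" → match
D. "xy" → match
E. "xyx" → no match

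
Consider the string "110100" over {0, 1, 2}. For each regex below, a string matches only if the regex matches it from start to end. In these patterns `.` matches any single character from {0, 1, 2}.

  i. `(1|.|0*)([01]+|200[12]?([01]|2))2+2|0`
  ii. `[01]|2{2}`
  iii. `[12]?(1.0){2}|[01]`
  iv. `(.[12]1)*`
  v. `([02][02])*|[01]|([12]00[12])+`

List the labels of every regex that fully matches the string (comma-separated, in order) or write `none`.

iii

i → no match
ii → no match
iii → match
iv → no match
v → no match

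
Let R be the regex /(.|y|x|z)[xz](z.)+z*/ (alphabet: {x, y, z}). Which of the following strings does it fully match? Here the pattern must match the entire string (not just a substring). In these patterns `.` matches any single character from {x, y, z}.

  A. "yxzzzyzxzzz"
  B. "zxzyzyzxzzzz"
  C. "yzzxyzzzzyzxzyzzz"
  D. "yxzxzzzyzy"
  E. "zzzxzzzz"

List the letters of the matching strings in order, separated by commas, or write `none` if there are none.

A → match
B → match
C → no match
D → match
E → match

A, B, D, E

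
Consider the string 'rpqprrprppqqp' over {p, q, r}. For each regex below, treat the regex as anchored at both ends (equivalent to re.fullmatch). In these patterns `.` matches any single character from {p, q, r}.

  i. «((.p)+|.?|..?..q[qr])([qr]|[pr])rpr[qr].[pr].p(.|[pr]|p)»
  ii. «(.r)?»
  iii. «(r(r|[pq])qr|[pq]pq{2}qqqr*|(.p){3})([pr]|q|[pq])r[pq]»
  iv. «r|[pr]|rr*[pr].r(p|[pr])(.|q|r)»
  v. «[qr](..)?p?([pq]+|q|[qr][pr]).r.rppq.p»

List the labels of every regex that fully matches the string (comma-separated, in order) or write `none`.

i → no match
ii → no match
iii → no match
iv → no match
v → match

v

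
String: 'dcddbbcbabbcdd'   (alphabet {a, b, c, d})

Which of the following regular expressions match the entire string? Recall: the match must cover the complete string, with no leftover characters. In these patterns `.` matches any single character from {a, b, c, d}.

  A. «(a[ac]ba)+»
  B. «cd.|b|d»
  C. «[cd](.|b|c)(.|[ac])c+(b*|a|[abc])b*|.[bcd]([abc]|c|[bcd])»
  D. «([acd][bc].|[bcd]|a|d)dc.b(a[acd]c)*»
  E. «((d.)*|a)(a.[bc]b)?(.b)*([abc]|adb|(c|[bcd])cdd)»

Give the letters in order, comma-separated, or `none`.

A → no match — must start with 'a'
B → no match
C → no match
D → no match
E → match

E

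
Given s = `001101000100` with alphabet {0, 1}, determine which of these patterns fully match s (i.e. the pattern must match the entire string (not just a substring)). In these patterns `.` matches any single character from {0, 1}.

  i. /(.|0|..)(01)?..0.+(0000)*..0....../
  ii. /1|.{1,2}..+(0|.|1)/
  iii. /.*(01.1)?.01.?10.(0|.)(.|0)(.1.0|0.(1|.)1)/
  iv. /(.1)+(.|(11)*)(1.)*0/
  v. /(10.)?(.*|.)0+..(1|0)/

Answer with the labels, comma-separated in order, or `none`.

i → no match
ii → match
iii → match
iv → no match
v → match

ii, iii, v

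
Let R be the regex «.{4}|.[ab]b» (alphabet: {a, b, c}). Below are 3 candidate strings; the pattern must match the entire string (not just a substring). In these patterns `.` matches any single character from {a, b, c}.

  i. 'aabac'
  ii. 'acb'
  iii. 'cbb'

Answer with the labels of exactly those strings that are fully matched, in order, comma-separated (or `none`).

i → no match
ii → no match
iii → match

iii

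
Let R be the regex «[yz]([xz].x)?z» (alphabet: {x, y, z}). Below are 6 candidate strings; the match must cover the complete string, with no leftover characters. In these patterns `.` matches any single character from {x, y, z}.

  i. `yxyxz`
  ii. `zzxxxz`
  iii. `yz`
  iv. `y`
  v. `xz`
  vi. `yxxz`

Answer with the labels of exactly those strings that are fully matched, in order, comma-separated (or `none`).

i, iii

i → match
ii → no match
iii → match
iv → no match — must end with `z`
v → no match
vi → no match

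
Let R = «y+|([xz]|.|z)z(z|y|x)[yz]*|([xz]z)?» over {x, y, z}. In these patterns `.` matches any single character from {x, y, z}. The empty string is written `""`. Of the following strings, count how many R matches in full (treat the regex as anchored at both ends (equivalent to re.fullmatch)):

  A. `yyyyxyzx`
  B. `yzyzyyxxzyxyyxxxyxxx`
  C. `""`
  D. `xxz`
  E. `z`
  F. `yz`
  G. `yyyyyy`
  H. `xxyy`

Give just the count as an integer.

A → no match
B → no match
C → match
D → no match
E → no match
F → no match
G → match
H → no match
Total matched: 2

2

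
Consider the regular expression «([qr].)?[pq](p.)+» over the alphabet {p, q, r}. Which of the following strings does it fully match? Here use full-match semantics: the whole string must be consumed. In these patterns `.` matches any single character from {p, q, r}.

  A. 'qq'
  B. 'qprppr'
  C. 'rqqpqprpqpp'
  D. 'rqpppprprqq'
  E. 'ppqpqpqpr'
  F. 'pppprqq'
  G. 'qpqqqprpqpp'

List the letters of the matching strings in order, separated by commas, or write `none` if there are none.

C, E

A → no match
B → no match
C → match
D → no match
E → match
F → no match
G → no match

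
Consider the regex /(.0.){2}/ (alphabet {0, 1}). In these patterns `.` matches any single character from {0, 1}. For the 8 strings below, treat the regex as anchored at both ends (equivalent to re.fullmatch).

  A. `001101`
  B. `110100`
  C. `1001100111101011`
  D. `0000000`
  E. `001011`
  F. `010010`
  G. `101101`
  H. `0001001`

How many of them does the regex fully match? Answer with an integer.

2

A → match
B → no match
C → no match
D → no match
E → no match
F → no match
G → match
H → no match
Total matched: 2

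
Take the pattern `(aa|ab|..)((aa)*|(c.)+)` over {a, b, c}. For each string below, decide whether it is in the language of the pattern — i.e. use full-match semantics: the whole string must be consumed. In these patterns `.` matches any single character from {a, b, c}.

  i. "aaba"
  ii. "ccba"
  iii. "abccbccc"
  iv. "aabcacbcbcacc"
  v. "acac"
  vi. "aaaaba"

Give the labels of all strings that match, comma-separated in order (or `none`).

none

i. "aaba" → no match
ii. "ccba" → no match
iii. "abccbccc" → no match
iv → no match
v. "acac" → no match
vi. "aaaaba" → no match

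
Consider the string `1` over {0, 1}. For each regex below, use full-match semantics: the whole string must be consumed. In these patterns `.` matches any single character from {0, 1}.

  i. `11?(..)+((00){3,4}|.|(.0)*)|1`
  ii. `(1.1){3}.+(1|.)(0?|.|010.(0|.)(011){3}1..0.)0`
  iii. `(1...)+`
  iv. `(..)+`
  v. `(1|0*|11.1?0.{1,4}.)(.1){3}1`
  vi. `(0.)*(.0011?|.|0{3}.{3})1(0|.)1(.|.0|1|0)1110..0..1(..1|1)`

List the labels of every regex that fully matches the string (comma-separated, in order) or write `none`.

i → match
ii → no match — must end with `0`
iii → no match
iv → no match
v → no match — must end with `11`
vi → no match

i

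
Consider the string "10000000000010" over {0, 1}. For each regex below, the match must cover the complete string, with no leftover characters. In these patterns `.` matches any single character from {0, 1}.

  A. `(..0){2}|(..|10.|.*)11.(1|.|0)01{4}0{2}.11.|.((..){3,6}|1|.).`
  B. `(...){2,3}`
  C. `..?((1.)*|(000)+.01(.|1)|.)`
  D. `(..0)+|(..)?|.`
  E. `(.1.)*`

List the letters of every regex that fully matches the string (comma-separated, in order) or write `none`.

A, C

A → match
B → no match
C → match
D → no match
E → no match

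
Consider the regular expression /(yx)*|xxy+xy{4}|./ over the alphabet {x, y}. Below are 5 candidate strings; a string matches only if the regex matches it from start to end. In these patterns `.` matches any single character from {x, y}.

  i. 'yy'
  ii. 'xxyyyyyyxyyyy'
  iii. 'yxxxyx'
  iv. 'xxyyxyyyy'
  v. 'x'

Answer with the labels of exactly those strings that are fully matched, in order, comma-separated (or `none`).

ii, iv, v

i → no match
ii → match
iii → no match
iv → match
v → match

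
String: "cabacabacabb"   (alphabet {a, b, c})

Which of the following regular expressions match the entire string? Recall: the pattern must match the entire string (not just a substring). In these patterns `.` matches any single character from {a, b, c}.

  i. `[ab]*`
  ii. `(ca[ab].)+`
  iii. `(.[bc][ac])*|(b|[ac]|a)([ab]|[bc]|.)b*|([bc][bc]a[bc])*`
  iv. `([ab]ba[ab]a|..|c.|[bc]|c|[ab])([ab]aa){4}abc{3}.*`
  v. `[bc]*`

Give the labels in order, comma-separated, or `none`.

ii

i → no match
ii → match
iii → no match
iv → no match
v → no match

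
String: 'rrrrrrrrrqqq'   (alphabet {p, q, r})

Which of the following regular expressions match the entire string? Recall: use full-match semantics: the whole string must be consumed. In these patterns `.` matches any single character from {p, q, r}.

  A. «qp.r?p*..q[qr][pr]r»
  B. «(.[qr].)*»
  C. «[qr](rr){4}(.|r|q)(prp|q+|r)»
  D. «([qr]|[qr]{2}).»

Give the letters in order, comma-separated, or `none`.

B, C

A → no match — must start with 'qp'
B → match
C → match
D → no match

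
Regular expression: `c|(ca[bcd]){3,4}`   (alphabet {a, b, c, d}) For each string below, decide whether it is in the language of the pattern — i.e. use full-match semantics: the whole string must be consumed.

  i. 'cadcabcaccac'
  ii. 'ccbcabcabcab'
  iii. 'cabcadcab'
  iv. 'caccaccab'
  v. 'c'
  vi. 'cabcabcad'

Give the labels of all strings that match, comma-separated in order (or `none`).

i, iii, iv, v, vi

i → match
ii → no match
iii → match
iv → match
v → match
vi → match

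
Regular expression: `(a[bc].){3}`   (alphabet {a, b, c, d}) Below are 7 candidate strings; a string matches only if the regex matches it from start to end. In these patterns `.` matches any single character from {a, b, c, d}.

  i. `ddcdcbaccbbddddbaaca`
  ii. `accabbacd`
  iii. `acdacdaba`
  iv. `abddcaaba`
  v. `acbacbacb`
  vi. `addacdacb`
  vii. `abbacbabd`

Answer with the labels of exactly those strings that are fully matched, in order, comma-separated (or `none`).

i → no match — must start with `a`
ii → match
iii → match
iv → no match
v → match
vi → no match
vii → match

ii, iii, v, vii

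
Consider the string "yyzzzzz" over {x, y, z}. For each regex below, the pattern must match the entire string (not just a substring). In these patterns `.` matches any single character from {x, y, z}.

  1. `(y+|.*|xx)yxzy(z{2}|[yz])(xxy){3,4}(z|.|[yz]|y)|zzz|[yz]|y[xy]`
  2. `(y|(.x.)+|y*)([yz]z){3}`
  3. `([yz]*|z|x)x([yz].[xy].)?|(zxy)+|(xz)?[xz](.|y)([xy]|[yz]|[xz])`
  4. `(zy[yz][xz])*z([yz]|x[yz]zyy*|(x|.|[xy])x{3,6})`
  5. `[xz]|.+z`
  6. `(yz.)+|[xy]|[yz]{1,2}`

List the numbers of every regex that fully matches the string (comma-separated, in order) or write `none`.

2, 5

1 → no match
2 → match
3 → no match
4 → no match
5 → match
6 → no match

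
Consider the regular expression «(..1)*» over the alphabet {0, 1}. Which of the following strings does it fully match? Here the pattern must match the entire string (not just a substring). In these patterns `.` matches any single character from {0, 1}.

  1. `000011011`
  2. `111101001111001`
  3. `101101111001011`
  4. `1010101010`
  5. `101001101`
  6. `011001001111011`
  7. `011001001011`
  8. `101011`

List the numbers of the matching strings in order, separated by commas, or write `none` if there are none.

1. `000011011` → no match
2 → match
3 → match
4. `1010101010` → no match
5. `101001101` → match
6 → match
7. `011001001011` → match
8. `101011` → match

2, 3, 5, 6, 7, 8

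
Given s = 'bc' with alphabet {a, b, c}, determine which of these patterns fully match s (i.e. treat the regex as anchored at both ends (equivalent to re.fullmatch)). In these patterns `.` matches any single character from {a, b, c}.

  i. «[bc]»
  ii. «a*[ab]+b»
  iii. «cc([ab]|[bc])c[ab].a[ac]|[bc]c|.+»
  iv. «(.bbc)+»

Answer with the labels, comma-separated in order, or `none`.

i → no match
ii → no match — must end with 'b'
iii → match
iv → no match — must end with 'bbc'

iii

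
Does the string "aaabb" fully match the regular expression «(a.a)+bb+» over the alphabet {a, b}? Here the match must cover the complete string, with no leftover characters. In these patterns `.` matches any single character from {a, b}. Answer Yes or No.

Yes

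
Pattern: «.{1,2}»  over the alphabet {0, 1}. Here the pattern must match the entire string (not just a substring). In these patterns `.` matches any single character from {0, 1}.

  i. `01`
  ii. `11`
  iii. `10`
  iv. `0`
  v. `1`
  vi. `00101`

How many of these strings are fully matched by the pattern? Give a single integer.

i. `01` → match
ii. `11` → match
iii. `10` → match
iv. `0` → match
v. `1` → match
vi. `00101` → no match
Total matched: 5

5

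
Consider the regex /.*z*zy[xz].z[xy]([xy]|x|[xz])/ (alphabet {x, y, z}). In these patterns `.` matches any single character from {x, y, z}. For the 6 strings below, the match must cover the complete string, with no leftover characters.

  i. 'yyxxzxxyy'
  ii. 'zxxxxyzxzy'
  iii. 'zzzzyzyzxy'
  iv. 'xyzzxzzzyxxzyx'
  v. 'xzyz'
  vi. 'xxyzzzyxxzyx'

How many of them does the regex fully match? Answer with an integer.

3

i. 'yyxxzxxyy' → no match
ii. 'zxxxxyzxzy' → no match
iii. 'zzzzyzyzxy' → match
iv → match
v. 'xzyz' → no match
vi. 'xxyzzzyxxzyx' → match
Total matched: 3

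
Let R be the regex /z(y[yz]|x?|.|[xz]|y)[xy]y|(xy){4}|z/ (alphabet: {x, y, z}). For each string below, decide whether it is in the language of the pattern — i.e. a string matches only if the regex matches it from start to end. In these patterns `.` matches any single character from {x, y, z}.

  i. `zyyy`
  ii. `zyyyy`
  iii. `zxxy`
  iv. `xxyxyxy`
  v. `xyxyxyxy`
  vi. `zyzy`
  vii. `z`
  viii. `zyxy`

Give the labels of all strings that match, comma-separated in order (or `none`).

i, ii, iii, v, vii, viii

i → match
ii → match
iii → match
iv → no match
v → match
vi → no match
vii → match
viii → match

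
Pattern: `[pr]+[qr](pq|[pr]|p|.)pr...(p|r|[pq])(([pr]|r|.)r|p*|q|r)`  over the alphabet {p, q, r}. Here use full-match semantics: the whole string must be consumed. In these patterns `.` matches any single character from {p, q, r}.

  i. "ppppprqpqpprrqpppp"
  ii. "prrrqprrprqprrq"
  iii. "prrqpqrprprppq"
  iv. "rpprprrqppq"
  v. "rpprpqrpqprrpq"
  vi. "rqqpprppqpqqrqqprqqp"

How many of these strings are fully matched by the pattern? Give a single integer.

0

i → no match
ii → no match
iii → no match
iv → no match
v → no match
vi → no match
Total matched: 0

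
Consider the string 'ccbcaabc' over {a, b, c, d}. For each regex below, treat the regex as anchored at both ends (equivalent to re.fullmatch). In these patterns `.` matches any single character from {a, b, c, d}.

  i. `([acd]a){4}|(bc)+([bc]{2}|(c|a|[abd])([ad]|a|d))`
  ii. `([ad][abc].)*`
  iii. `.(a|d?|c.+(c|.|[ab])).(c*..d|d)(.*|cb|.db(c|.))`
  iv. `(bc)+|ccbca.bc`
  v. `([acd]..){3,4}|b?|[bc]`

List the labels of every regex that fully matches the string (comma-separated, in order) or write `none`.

i → no match
ii → no match
iii → no match
iv → match
v → no match

iv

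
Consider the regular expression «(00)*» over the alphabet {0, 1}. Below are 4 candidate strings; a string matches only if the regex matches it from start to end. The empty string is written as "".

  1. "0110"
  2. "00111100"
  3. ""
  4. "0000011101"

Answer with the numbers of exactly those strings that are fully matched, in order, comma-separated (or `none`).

1 → no match
2 → no match
3 → match
4 → no match

3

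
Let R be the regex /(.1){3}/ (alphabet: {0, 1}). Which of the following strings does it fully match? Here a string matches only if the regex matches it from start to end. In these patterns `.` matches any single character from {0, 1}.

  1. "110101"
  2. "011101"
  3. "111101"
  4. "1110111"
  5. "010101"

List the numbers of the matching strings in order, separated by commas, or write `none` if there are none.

1. "110101" → match
2. "011101" → match
3. "111101" → match
4. "1110111" → no match
5. "010101" → match

1, 2, 3, 5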